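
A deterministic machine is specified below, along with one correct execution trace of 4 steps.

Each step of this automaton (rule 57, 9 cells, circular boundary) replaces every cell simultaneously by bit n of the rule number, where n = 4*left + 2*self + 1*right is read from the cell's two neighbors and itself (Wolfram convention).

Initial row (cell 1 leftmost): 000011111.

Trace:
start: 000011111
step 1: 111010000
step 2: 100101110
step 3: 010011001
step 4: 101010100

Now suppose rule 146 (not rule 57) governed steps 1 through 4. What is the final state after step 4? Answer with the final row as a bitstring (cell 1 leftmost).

(re-executing steps 1..4 under rule 146; state before step 1: 000011111)
step 1: 100101110
step 2: 011000100
step 3: 100101010
step 4: 011000000

011000000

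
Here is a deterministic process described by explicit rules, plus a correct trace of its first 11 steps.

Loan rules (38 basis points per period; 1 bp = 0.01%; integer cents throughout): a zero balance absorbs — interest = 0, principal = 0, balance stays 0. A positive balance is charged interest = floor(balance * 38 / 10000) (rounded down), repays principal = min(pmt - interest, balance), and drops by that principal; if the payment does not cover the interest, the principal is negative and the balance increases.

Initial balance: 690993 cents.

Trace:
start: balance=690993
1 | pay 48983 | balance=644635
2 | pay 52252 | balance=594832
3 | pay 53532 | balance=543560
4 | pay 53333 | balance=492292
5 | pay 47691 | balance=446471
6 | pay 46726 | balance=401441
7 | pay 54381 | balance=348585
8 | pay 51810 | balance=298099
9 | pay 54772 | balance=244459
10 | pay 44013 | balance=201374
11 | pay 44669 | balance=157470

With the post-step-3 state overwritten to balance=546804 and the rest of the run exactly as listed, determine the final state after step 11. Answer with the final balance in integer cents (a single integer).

state after step 3 := balance=546804
4 | pay 53333 | balance=495548
5 | pay 47691 | balance=449740
6 | pay 46726 | balance=404723
7 | pay 54381 | balance=351879
8 | pay 51810 | balance=301406
9 | pay 54772 | balance=247779
10 | pay 44013 | balance=204707
11 | pay 44669 | balance=160815

160815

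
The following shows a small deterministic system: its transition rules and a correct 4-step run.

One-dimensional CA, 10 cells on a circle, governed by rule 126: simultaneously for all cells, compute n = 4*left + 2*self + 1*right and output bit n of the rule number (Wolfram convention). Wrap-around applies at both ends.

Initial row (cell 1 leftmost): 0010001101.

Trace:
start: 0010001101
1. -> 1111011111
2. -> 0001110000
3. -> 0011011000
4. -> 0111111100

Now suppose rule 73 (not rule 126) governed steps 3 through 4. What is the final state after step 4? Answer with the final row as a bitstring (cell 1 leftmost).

0100000100

(re-executing steps 3..4 under rule 73; state before step 3: 0001110000)
3. -> 1101010111
4. -> 0100000100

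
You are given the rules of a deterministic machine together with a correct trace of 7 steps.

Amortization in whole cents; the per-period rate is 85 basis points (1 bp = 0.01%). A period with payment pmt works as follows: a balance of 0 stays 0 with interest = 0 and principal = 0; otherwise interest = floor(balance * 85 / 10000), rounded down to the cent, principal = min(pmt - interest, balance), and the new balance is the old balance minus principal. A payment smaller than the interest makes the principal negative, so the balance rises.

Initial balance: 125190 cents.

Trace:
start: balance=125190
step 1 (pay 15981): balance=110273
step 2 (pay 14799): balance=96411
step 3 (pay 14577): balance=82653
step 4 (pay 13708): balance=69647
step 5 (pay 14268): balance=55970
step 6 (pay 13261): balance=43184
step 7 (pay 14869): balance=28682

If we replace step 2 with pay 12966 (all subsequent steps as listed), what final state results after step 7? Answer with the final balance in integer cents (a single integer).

30595

(re-executing from step 2 with the substitution; state before step 2: balance=110273)
step 2 (pay 12966): balance=98244
step 3 (pay 14577): balance=84502
step 4 (pay 13708): balance=71512
step 5 (pay 14268): balance=57851
step 6 (pay 13261): balance=45081
step 7 (pay 14869): balance=30595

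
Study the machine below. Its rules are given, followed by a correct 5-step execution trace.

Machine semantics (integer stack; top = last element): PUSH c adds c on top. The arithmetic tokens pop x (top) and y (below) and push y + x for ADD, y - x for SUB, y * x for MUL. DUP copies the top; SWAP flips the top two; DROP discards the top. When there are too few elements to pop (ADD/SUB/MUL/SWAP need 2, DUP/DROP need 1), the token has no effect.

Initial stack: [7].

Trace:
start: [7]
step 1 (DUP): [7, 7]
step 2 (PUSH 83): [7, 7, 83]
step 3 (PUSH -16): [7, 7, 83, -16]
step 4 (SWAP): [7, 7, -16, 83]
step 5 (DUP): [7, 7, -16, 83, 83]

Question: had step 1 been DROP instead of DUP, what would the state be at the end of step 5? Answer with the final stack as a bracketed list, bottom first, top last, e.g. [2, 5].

(re-executing from step 1 with the substitution; state before step 1: [7])
step 1 (DROP): []
step 2 (PUSH 83): [83]
step 3 (PUSH -16): [83, -16]
step 4 (SWAP): [-16, 83]
step 5 (DUP): [-16, 83, 83]

[-16, 83, 83]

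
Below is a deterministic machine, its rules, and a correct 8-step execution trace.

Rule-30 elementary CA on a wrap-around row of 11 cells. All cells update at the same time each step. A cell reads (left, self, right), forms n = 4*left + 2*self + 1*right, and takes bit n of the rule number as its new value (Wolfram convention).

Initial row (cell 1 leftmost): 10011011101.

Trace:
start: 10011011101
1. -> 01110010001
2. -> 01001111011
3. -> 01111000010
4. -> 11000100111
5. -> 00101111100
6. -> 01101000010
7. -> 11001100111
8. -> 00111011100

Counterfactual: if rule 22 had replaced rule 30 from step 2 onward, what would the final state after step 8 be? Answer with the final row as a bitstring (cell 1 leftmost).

11111000001

(re-executing steps 2..8 under rule 22; state before step 2: 01110010001)
2. -> 00001111011
3. -> 10010000000
4. -> 11111000001
5. -> 00000100010
6. -> 00001110111
7. -> 10010000000
8. -> 11111000001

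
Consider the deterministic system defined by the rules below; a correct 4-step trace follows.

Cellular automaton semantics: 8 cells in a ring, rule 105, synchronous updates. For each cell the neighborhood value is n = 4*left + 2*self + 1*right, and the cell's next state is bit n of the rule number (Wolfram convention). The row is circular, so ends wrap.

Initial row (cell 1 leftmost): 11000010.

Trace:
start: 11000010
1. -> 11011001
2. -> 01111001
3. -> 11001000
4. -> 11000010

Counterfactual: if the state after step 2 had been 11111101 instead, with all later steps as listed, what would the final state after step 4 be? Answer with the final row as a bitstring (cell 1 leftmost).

state after step 2 := 11111101
3. -> 00000111
4. -> 01110101

01110101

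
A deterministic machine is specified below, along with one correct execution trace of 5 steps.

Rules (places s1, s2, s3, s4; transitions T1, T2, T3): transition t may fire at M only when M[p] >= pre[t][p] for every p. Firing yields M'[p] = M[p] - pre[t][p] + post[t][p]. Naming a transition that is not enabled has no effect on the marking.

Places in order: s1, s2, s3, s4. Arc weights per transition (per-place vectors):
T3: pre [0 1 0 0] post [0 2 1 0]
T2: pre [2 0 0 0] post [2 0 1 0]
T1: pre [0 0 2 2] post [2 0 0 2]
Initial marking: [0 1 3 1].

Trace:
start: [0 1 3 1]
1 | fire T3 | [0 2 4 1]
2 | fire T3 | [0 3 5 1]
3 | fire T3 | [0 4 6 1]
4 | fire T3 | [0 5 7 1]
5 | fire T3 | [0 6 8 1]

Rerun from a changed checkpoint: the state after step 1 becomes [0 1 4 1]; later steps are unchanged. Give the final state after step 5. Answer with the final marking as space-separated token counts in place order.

0 5 8 1

state after step 1 := [0 1 4 1]
2 | fire T3 | [0 2 5 1]
3 | fire T3 | [0 3 6 1]
4 | fire T3 | [0 4 7 1]
5 | fire T3 | [0 5 8 1]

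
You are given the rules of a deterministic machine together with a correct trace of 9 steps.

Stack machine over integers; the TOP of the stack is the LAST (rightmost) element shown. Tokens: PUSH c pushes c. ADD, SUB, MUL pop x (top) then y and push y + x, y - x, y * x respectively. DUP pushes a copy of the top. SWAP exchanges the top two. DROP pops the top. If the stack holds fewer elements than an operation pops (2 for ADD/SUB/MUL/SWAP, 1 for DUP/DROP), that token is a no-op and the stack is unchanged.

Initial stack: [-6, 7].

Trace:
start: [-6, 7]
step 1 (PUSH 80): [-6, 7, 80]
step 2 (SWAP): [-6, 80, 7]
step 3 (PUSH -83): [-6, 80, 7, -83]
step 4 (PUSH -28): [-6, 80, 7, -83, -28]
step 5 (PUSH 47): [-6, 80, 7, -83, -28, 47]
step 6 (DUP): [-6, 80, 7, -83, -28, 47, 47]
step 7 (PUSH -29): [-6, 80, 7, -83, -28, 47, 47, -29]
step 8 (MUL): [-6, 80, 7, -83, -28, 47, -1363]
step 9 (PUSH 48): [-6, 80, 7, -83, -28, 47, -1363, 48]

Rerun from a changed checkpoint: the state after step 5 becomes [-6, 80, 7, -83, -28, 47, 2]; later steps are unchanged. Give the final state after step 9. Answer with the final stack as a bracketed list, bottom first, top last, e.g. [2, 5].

[-6, 80, 7, -83, -28, 47, 2, -58, 48]

state after step 5 := [-6, 80, 7, -83, -28, 47, 2]
step 6 (DUP): [-6, 80, 7, -83, -28, 47, 2, 2]
step 7 (PUSH -29): [-6, 80, 7, -83, -28, 47, 2, 2, -29]
step 8 (MUL): [-6, 80, 7, -83, -28, 47, 2, -58]
step 9 (PUSH 48): [-6, 80, 7, -83, -28, 47, 2, -58, 48]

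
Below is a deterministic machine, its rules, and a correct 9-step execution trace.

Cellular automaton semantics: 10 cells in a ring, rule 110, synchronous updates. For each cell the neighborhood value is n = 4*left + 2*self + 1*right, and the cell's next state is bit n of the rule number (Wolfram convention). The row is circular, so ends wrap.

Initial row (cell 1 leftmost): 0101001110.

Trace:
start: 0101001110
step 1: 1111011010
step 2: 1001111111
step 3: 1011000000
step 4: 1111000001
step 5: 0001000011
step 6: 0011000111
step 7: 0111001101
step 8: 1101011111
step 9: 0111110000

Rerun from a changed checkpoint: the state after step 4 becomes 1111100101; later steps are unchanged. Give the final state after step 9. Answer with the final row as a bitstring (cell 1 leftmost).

1101110001

state after step 4 := 1111100101
step 5: 0000101111
step 6: 0001111001
step 7: 0011001011
step 8: 0111011111
step 9: 1101110001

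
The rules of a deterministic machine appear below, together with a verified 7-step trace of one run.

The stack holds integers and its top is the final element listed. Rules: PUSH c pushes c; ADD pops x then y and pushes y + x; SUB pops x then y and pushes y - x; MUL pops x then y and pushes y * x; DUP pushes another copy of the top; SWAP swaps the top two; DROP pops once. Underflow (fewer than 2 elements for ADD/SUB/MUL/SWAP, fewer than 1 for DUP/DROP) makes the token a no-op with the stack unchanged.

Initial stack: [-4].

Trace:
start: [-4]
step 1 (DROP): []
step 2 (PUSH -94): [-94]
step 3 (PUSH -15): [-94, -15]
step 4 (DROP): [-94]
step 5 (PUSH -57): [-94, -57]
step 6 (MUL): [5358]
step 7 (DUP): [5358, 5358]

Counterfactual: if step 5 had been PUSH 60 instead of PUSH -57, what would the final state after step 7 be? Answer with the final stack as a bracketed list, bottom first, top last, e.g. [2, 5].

[-5640, -5640]

(re-executing from step 5 with the substitution; state before step 5: [-94])
step 5 (PUSH 60): [-94, 60]
step 6 (MUL): [-5640]
step 7 (DUP): [-5640, -5640]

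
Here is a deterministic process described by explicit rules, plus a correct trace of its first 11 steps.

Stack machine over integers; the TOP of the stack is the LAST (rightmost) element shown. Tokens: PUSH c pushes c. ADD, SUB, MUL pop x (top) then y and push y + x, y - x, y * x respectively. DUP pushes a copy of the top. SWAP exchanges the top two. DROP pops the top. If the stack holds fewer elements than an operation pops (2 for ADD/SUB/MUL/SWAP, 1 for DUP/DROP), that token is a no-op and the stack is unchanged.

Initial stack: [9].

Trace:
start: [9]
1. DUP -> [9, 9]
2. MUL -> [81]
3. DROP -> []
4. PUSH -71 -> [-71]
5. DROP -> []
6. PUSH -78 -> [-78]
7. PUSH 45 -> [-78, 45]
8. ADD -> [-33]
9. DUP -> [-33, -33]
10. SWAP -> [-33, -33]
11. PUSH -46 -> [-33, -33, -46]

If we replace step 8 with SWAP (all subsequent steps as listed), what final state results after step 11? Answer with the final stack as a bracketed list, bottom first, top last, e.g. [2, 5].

[45, -78, -78, -46]

(re-executing from step 8 with the substitution; state before step 8: [-78, 45])
8. SWAP -> [45, -78]
9. DUP -> [45, -78, -78]
10. SWAP -> [45, -78, -78]
11. PUSH -46 -> [45, -78, -78, -46]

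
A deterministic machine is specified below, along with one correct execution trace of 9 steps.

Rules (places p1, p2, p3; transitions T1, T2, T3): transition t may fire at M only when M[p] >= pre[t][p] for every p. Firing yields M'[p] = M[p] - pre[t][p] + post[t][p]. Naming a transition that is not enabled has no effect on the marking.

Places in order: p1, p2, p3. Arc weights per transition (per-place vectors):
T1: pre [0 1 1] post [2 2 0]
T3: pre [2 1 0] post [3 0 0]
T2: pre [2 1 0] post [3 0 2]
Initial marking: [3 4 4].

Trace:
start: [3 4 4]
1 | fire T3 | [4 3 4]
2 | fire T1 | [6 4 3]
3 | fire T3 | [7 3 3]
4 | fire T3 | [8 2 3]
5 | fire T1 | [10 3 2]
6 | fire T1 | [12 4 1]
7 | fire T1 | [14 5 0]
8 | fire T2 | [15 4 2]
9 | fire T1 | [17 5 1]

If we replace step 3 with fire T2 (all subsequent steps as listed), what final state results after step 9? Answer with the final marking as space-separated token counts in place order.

17 5 3

(re-executing from step 3 with the substitution; state before step 3: [6 4 3])
3 | fire T2 | [7 3 5]
4 | fire T3 | [8 2 5]
5 | fire T1 | [10 3 4]
6 | fire T1 | [12 4 3]
7 | fire T1 | [14 5 2]
8 | fire T2 | [15 4 4]
9 | fire T1 | [17 5 3]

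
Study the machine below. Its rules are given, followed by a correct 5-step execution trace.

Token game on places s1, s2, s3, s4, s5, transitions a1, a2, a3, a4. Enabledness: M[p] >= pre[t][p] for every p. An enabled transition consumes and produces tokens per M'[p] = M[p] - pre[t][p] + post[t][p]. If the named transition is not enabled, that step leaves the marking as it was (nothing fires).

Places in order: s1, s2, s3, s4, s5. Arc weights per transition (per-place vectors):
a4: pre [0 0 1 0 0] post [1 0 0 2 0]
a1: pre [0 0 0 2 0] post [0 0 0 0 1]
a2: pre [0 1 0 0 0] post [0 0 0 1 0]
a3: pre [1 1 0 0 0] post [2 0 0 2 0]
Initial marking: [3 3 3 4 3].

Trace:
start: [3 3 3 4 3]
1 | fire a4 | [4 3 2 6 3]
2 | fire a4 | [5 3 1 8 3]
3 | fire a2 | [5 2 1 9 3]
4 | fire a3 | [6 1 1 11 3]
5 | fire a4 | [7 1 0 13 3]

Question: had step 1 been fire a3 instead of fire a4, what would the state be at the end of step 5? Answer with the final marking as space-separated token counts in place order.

(re-executing from step 1 with the substitution; state before step 1: [3 3 3 4 3])
1 | fire a3 | [4 2 3 6 3]
2 | fire a4 | [5 2 2 8 3]
3 | fire a2 | [5 1 2 9 3]
4 | fire a3 | [6 0 2 11 3]
5 | fire a4 | [7 0 1 13 3]

7 0 1 13 3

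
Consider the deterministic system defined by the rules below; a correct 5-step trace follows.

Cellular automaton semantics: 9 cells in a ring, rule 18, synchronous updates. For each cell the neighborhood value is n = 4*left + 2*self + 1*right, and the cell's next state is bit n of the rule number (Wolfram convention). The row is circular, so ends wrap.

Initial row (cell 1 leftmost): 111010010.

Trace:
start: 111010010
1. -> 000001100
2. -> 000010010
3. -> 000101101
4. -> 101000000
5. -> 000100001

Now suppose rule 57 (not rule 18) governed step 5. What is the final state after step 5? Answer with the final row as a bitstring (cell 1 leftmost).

(re-executing step 5 under rule 57; state before step 5: 101000000)
5. -> 010111110

010111110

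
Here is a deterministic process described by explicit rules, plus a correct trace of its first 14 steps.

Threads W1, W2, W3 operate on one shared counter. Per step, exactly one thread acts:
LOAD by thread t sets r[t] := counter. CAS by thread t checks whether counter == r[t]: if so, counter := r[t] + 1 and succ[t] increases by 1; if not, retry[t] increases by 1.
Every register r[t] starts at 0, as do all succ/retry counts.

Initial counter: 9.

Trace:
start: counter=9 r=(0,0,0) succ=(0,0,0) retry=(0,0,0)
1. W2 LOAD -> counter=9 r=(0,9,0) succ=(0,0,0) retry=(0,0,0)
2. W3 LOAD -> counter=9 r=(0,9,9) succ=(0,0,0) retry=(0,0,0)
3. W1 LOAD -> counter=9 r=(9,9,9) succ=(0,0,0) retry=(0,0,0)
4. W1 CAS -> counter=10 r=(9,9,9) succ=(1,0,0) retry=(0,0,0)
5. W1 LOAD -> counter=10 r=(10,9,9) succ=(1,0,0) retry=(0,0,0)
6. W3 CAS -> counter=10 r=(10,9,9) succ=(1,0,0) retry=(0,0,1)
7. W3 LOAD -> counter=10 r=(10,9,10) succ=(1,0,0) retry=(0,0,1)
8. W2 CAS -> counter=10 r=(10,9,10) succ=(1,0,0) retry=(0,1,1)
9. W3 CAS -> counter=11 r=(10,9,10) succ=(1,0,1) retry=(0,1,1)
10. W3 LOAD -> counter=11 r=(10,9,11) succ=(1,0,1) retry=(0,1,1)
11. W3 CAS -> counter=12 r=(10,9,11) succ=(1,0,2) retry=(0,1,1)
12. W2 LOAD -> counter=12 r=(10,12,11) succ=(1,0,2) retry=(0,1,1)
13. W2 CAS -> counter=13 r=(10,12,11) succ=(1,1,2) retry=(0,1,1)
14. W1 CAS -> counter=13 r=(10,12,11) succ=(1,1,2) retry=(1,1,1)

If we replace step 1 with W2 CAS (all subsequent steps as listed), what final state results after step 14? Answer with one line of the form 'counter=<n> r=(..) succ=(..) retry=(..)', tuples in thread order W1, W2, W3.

(re-executing from step 1 with the substitution; state before step 1: counter=9 r=(0,0,0) succ=(0,0,0) retry=(0,0,0))
1. W2 CAS -> counter=9 r=(0,0,0) succ=(0,0,0) retry=(0,1,0)
2. W3 LOAD -> counter=9 r=(0,0,9) succ=(0,0,0) retry=(0,1,0)
3. W1 LOAD -> counter=9 r=(9,0,9) succ=(0,0,0) retry=(0,1,0)
4. W1 CAS -> counter=10 r=(9,0,9) succ=(1,0,0) retry=(0,1,0)
5. W1 LOAD -> counter=10 r=(10,0,9) succ=(1,0,0) retry=(0,1,0)
6. W3 CAS -> counter=10 r=(10,0,9) succ=(1,0,0) retry=(0,1,1)
7. W3 LOAD -> counter=10 r=(10,0,10) succ=(1,0,0) retry=(0,1,1)
8. W2 CAS -> counter=10 r=(10,0,10) succ=(1,0,0) retry=(0,2,1)
9. W3 CAS -> counter=11 r=(10,0,10) succ=(1,0,1) retry=(0,2,1)
10. W3 LOAD -> counter=11 r=(10,0,11) succ=(1,0,1) retry=(0,2,1)
11. W3 CAS -> counter=12 r=(10,0,11) succ=(1,0,2) retry=(0,2,1)
12. W2 LOAD -> counter=12 r=(10,12,11) succ=(1,0,2) retry=(0,2,1)
13. W2 CAS -> counter=13 r=(10,12,11) succ=(1,1,2) retry=(0,2,1)
14. W1 CAS -> counter=13 r=(10,12,11) succ=(1,1,2) retry=(1,2,1)

counter=13 r=(10,12,11) succ=(1,1,2) retry=(1,2,1)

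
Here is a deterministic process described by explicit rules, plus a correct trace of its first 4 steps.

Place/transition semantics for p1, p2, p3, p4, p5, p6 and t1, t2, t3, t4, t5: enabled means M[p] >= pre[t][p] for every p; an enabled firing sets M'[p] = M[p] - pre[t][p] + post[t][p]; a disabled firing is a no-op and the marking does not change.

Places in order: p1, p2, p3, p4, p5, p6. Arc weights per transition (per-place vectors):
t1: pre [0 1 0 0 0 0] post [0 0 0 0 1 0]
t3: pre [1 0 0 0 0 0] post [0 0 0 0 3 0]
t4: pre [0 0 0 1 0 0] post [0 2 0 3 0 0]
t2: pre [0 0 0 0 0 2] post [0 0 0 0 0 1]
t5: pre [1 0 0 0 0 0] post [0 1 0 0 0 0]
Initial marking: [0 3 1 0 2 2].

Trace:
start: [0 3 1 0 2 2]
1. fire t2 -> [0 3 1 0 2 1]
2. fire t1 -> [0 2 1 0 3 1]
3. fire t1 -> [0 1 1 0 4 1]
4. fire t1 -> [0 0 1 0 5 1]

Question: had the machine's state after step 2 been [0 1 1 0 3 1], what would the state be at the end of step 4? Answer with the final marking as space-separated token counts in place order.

0 0 1 0 4 1

state after step 2 := [0 1 1 0 3 1]
3. fire t1 -> [0 0 1 0 4 1]
4. fire t1 -> [0 0 1 0 4 1]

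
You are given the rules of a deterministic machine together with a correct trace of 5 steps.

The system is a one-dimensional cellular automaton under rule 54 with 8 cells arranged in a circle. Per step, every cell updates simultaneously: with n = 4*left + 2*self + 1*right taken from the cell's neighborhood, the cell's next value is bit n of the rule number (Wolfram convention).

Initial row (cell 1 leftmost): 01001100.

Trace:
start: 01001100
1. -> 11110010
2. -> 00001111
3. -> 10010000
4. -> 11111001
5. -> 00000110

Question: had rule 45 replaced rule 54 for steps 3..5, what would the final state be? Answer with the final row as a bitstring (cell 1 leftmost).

11110110

(re-executing steps 3..5 under rule 45; state before step 3: 00001111)
3. -> 01101000
4. -> 01011011
5. -> 11110110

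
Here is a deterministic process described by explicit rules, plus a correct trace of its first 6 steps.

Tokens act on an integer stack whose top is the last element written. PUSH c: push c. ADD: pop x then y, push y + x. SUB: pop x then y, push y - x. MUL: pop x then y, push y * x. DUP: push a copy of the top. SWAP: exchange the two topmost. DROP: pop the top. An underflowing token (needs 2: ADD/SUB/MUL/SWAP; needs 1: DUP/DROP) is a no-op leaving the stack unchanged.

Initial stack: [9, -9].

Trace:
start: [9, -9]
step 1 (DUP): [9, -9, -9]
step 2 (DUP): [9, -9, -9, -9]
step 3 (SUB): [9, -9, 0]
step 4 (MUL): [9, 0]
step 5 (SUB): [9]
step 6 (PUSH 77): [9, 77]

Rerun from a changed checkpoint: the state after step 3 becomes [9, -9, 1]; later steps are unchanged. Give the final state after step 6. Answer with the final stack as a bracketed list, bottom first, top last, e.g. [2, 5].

state after step 3 := [9, -9, 1]
step 4 (MUL): [9, -9]
step 5 (SUB): [18]
step 6 (PUSH 77): [18, 77]

[18, 77]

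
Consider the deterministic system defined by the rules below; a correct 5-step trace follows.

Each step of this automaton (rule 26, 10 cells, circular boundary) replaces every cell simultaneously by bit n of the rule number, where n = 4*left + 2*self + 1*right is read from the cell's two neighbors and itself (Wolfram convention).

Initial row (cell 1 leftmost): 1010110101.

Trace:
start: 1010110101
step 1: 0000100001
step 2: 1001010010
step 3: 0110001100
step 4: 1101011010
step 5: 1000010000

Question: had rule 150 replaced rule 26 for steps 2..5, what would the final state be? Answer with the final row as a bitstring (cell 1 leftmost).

1001110011

(re-executing steps 2..5 under rule 150; state before step 2: 0000100001)
step 2: 1001110011
step 3: 0110101101
step 4: 0000100001
step 5: 1001110011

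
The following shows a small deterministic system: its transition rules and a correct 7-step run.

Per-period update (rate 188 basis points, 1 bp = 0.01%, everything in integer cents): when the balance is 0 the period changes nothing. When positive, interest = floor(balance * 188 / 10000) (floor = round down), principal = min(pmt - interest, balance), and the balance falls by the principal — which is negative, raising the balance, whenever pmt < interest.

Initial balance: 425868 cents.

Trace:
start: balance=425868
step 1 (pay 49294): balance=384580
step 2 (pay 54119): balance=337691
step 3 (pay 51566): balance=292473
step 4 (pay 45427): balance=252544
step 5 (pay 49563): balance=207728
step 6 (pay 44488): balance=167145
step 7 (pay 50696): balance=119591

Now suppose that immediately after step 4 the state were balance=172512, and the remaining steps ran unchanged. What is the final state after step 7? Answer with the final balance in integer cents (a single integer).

34960

state after step 4 := balance=172512
step 5 (pay 49563): balance=126192
step 6 (pay 44488): balance=84076
step 7 (pay 50696): balance=34960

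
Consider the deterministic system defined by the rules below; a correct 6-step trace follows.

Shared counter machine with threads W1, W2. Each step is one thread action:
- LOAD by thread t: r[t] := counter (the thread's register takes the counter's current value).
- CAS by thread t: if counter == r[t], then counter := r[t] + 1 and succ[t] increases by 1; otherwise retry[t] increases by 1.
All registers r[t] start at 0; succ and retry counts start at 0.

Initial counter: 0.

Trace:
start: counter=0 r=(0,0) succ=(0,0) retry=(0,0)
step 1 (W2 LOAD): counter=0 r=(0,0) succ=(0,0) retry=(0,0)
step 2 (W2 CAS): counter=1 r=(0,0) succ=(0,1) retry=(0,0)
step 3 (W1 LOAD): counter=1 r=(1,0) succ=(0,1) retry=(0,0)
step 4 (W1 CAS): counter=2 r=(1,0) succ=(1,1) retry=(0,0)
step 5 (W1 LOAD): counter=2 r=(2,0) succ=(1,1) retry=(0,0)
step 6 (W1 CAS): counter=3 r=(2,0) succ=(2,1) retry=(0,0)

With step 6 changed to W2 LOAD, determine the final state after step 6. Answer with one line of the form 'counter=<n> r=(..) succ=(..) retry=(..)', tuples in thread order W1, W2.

counter=2 r=(2,2) succ=(1,1) retry=(0,0)

(re-executing from step 6 with the substitution; state before step 6: counter=2 r=(2,0) succ=(1,1) retry=(0,0))
step 6 (W2 LOAD): counter=2 r=(2,2) succ=(1,1) retry=(0,0)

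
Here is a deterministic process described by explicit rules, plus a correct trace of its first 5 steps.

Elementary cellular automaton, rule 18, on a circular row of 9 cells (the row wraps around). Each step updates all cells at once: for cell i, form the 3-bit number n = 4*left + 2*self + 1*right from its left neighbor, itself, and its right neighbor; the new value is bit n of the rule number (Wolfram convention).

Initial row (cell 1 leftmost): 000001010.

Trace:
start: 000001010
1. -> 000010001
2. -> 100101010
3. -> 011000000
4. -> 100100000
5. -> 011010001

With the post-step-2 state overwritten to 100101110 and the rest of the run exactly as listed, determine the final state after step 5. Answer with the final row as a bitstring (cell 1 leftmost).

011010001

state after step 2 := 100101110
3. -> 011000000
4. -> 100100000
5. -> 011010001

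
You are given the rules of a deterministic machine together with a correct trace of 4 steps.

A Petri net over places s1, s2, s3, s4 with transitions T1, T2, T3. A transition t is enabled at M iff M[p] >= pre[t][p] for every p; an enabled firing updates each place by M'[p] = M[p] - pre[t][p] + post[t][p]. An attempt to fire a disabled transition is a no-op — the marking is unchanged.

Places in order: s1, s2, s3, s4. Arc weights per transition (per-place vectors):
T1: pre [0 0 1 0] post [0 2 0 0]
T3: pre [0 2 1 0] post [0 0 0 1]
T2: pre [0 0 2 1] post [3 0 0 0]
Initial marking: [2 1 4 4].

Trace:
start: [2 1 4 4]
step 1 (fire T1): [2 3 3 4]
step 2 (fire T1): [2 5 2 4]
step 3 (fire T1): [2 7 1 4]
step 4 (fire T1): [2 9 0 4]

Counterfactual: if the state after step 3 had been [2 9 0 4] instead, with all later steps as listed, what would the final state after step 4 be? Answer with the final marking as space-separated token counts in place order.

2 9 0 4

state after step 3 := [2 9 0 4]
step 4 (fire T1): [2 9 0 4]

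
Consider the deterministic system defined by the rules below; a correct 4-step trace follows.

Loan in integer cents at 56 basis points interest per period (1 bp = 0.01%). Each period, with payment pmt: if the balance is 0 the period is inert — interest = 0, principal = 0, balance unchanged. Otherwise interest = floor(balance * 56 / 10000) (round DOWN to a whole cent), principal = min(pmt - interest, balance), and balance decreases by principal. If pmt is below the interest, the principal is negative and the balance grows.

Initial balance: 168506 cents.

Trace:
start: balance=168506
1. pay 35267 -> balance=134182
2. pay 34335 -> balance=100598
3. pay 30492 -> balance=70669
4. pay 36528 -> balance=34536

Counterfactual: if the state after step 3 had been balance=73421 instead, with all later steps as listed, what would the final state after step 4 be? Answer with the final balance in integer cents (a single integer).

state after step 3 := balance=73421
4. pay 36528 -> balance=37304

37304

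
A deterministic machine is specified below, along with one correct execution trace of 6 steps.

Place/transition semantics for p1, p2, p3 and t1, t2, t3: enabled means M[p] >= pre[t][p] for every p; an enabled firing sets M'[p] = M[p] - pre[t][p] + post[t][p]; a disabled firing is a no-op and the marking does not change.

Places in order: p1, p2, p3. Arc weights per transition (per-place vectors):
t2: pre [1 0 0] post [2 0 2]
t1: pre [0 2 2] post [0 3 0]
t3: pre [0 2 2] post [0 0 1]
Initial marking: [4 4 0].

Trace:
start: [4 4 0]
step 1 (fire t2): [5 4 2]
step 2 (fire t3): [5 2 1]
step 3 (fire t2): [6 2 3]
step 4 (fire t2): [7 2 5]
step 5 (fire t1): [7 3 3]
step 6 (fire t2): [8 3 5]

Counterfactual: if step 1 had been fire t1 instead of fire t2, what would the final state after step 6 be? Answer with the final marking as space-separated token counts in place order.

7 5 4

(re-executing from step 1 with the substitution; state before step 1: [4 4 0])
step 1 (fire t1): [4 4 0]
step 2 (fire t3): [4 4 0]
step 3 (fire t2): [5 4 2]
step 4 (fire t2): [6 4 4]
step 5 (fire t1): [6 5 2]
step 6 (fire t2): [7 5 4]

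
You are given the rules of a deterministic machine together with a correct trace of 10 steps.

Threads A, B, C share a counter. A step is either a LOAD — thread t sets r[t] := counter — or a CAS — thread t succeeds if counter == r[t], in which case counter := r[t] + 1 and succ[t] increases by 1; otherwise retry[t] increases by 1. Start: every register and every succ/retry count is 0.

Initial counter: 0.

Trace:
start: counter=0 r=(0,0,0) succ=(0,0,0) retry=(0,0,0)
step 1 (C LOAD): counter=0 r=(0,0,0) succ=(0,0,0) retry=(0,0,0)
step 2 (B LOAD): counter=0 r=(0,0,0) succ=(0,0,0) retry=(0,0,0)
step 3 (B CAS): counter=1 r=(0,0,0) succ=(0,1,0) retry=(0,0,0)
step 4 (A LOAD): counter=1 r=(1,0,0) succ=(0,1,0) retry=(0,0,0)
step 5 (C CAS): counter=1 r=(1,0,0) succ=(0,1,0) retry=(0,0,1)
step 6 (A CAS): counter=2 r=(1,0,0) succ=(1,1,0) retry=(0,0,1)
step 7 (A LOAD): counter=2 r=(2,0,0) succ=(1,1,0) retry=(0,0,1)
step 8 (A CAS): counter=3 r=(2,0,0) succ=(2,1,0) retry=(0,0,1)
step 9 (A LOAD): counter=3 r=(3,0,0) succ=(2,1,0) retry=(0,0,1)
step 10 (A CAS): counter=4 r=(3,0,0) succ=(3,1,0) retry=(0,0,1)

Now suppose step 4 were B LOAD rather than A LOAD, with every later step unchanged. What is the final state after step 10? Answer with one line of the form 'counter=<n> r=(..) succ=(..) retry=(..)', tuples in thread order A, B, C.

(re-executing from step 4 with the substitution; state before step 4: counter=1 r=(0,0,0) succ=(0,1,0) retry=(0,0,0))
step 4 (B LOAD): counter=1 r=(0,1,0) succ=(0,1,0) retry=(0,0,0)
step 5 (C CAS): counter=1 r=(0,1,0) succ=(0,1,0) retry=(0,0,1)
step 6 (A CAS): counter=1 r=(0,1,0) succ=(0,1,0) retry=(1,0,1)
step 7 (A LOAD): counter=1 r=(1,1,0) succ=(0,1,0) retry=(1,0,1)
step 8 (A CAS): counter=2 r=(1,1,0) succ=(1,1,0) retry=(1,0,1)
step 9 (A LOAD): counter=2 r=(2,1,0) succ=(1,1,0) retry=(1,0,1)
step 10 (A CAS): counter=3 r=(2,1,0) succ=(2,1,0) retry=(1,0,1)

counter=3 r=(2,1,0) succ=(2,1,0) retry=(1,0,1)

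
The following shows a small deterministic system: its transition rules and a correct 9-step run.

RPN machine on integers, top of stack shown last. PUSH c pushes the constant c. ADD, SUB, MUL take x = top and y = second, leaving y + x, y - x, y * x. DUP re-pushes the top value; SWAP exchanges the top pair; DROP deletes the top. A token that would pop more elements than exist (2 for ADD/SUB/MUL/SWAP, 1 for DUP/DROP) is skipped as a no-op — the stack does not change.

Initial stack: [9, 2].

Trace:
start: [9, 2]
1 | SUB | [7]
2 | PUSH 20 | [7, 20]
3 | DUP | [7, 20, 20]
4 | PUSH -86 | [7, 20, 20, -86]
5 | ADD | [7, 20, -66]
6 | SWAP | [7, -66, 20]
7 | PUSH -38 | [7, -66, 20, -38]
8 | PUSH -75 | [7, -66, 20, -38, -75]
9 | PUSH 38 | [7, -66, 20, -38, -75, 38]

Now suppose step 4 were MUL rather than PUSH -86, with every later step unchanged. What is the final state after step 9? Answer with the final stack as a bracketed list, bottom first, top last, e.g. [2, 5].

(re-executing from step 4 with the substitution; state before step 4: [7, 20, 20])
4 | MUL | [7, 400]
5 | ADD | [407]
6 | SWAP | [407]
7 | PUSH -38 | [407, -38]
8 | PUSH -75 | [407, -38, -75]
9 | PUSH 38 | [407, -38, -75, 38]

[407, -38, -75, 38]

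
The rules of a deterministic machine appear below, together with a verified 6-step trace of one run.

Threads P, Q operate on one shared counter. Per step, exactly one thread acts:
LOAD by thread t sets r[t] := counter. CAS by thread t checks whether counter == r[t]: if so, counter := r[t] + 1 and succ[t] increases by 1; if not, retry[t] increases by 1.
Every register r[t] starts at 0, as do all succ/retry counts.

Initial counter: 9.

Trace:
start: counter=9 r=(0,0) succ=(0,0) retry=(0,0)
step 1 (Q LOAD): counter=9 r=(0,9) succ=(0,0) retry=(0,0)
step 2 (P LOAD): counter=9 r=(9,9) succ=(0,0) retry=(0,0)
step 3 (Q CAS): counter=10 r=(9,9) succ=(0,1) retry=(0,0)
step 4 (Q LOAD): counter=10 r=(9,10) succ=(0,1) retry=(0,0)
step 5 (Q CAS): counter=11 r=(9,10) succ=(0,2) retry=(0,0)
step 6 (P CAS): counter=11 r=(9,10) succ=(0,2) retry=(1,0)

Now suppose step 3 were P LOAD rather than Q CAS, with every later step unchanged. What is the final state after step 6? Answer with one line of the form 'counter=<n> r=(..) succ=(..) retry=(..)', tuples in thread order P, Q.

(re-executing from step 3 with the substitution; state before step 3: counter=9 r=(9,9) succ=(0,0) retry=(0,0))
step 3 (P LOAD): counter=9 r=(9,9) succ=(0,0) retry=(0,0)
step 4 (Q LOAD): counter=9 r=(9,9) succ=(0,0) retry=(0,0)
step 5 (Q CAS): counter=10 r=(9,9) succ=(0,1) retry=(0,0)
step 6 (P CAS): counter=10 r=(9,9) succ=(0,1) retry=(1,0)

counter=10 r=(9,9) succ=(0,1) retry=(1,0)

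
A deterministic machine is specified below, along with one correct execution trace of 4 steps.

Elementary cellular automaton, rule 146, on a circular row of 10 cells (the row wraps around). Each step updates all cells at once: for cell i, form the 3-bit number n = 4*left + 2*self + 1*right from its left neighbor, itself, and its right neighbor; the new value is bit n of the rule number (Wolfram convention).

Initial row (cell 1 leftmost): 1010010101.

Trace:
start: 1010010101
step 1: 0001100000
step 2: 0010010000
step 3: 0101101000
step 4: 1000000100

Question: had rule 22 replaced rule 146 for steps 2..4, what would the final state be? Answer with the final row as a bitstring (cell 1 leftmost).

(re-executing steps 2..4 under rule 22; state before step 2: 0001100000)
step 2: 0010010000
step 3: 0111111000
step 4: 1000000100

1000000100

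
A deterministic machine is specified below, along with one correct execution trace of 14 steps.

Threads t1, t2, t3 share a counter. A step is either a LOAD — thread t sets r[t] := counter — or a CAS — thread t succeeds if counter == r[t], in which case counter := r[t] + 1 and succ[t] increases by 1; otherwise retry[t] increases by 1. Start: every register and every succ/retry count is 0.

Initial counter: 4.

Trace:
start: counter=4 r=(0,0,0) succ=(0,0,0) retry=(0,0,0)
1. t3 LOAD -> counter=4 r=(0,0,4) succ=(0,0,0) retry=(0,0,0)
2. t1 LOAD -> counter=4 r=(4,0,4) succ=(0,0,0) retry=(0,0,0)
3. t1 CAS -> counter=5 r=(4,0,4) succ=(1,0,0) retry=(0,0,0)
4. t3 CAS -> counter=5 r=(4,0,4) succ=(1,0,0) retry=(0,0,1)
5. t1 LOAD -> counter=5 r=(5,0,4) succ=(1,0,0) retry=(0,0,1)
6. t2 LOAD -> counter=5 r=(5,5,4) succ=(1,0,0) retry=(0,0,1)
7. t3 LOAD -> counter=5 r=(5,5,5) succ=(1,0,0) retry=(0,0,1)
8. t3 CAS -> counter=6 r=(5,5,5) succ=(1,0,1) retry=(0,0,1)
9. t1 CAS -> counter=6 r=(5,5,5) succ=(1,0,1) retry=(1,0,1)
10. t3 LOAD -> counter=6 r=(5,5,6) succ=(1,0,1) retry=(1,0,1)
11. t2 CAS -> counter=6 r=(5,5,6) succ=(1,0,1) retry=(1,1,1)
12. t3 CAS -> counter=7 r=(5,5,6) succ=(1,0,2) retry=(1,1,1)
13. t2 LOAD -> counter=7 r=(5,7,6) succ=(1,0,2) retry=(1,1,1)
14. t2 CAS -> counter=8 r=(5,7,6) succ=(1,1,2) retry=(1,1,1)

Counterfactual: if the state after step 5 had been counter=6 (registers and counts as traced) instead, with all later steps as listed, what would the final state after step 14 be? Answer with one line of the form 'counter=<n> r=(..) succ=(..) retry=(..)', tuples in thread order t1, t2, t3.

state after step 5 := counter=6 r=(5,0,4) succ=(1,0,0) retry=(0,0,1)
6. t2 LOAD -> counter=6 r=(5,6,4) succ=(1,0,0) retry=(0,0,1)
7. t3 LOAD -> counter=6 r=(5,6,6) succ=(1,0,0) retry=(0,0,1)
8. t3 CAS -> counter=7 r=(5,6,6) succ=(1,0,1) retry=(0,0,1)
9. t1 CAS -> counter=7 r=(5,6,6) succ=(1,0,1) retry=(1,0,1)
10. t3 LOAD -> counter=7 r=(5,6,7) succ=(1,0,1) retry=(1,0,1)
11. t2 CAS -> counter=7 r=(5,6,7) succ=(1,0,1) retry=(1,1,1)
12. t3 CAS -> counter=8 r=(5,6,7) succ=(1,0,2) retry=(1,1,1)
13. t2 LOAD -> counter=8 r=(5,8,7) succ=(1,0,2) retry=(1,1,1)
14. t2 CAS -> counter=9 r=(5,8,7) succ=(1,1,2) retry=(1,1,1)

counter=9 r=(5,8,7) succ=(1,1,2) retry=(1,1,1)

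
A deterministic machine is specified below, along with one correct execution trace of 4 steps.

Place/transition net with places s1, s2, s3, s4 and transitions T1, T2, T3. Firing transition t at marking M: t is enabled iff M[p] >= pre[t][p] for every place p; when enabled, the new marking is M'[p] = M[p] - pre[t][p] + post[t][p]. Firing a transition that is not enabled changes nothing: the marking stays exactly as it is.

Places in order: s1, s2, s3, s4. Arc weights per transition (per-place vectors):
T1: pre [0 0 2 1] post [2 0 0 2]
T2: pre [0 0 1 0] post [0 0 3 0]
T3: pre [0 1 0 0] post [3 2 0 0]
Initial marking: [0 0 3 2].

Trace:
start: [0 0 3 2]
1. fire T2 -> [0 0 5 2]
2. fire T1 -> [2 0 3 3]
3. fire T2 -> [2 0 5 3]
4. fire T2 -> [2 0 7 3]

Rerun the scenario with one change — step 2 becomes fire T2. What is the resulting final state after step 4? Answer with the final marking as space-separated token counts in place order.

(re-executing from step 2 with the substitution; state before step 2: [0 0 5 2])
2. fire T2 -> [0 0 7 2]
3. fire T2 -> [0 0 9 2]
4. fire T2 -> [0 0 11 2]

0 0 11 2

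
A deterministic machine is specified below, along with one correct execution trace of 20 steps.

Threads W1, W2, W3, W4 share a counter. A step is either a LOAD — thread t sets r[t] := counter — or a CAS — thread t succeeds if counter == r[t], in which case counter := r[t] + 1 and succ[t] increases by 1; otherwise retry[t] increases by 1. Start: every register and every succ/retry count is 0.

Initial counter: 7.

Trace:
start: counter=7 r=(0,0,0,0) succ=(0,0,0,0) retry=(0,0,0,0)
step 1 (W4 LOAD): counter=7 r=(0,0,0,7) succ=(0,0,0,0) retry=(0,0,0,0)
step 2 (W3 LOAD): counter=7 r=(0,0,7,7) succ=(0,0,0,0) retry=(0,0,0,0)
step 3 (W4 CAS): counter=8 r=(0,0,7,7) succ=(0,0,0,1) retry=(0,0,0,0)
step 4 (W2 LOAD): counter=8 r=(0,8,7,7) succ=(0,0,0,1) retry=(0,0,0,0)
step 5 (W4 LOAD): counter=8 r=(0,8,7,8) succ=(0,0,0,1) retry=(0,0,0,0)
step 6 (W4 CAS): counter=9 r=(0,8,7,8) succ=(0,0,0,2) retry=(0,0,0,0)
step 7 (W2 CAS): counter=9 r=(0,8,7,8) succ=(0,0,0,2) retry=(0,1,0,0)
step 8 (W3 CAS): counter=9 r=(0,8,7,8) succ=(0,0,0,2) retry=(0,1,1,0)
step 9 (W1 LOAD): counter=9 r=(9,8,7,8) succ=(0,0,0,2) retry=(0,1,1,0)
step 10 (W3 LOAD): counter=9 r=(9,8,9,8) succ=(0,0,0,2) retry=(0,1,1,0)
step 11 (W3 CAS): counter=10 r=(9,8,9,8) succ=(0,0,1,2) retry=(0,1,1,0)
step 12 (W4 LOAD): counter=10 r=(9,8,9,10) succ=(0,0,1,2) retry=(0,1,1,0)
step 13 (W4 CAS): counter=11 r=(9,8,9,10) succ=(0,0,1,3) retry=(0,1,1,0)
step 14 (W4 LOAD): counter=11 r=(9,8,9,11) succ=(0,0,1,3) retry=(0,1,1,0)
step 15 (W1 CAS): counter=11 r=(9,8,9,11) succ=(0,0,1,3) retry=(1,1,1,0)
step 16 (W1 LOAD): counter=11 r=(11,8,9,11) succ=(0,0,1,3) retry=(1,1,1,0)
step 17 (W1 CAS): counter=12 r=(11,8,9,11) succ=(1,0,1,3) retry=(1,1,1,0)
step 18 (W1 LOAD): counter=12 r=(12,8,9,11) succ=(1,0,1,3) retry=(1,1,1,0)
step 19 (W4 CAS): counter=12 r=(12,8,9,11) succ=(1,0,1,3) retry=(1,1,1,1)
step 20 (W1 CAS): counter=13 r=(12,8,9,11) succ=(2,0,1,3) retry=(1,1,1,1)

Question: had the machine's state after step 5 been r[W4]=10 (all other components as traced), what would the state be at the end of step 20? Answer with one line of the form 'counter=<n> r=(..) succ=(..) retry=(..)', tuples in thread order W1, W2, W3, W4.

state after step 5 := counter=8 r=(0,8,7,10) succ=(0,0,0,1) retry=(0,0,0,0)
step 6 (W4 CAS): counter=8 r=(0,8,7,10) succ=(0,0,0,1) retry=(0,0,0,1)
step 7 (W2 CAS): counter=9 r=(0,8,7,10) succ=(0,1,0,1) retry=(0,0,0,1)
step 8 (W3 CAS): counter=9 r=(0,8,7,10) succ=(0,1,0,1) retry=(0,0,1,1)
step 9 (W1 LOAD): counter=9 r=(9,8,7,10) succ=(0,1,0,1) retry=(0,0,1,1)
step 10 (W3 LOAD): counter=9 r=(9,8,9,10) succ=(0,1,0,1) retry=(0,0,1,1)
step 11 (W3 CAS): counter=10 r=(9,8,9,10) succ=(0,1,1,1) retry=(0,0,1,1)
step 12 (W4 LOAD): counter=10 r=(9,8,9,10) succ=(0,1,1,1) retry=(0,0,1,1)
step 13 (W4 CAS): counter=11 r=(9,8,9,10) succ=(0,1,1,2) retry=(0,0,1,1)
step 14 (W4 LOAD): counter=11 r=(9,8,9,11) succ=(0,1,1,2) retry=(0,0,1,1)
step 15 (W1 CAS): counter=11 r=(9,8,9,11) succ=(0,1,1,2) retry=(1,0,1,1)
step 16 (W1 LOAD): counter=11 r=(11,8,9,11) succ=(0,1,1,2) retry=(1,0,1,1)
step 17 (W1 CAS): counter=12 r=(11,8,9,11) succ=(1,1,1,2) retry=(1,0,1,1)
step 18 (W1 LOAD): counter=12 r=(12,8,9,11) succ=(1,1,1,2) retry=(1,0,1,1)
step 19 (W4 CAS): counter=12 r=(12,8,9,11) succ=(1,1,1,2) retry=(1,0,1,2)
step 20 (W1 CAS): counter=13 r=(12,8,9,11) succ=(2,1,1,2) retry=(1,0,1,2)

counter=13 r=(12,8,9,11) succ=(2,1,1,2) retry=(1,0,1,2)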